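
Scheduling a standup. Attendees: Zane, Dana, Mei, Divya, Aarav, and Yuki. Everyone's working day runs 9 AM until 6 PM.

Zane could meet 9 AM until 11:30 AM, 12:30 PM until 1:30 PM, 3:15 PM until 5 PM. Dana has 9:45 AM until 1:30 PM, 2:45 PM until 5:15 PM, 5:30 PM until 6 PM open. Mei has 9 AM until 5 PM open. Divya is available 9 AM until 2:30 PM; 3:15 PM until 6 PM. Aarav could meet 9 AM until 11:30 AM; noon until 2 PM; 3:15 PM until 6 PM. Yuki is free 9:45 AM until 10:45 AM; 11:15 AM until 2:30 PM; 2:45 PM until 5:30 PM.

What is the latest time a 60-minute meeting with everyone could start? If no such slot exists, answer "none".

16:00

Zane ∩ Dana: 09:45-11:30, 12:30-13:30, 15:15-17:00.
Zane ∩ Dana ∩ Mei: 09:45-11:30, 12:30-13:30, 15:15-17:00.
Zane ∩ Dana ∩ Mei ∩ Divya: 09:45-11:30, 12:30-13:30, 15:15-17:00.
Zane ∩ Dana ∩ Mei ∩ Divya ∩ Aarav: 09:45-11:30, 12:30-13:30, 15:15-17:00.
Zane ∩ Dana ∩ Mei ∩ Divya ∩ Aarav ∩ Yuki: 09:45-10:45, 11:15-11:30, 12:30-13:30, 15:15-17:00.
The last common window of at least 60 minutes is 15:15-17:00; a 60-minute meeting can start as late as 16:00 and still end by 17:00.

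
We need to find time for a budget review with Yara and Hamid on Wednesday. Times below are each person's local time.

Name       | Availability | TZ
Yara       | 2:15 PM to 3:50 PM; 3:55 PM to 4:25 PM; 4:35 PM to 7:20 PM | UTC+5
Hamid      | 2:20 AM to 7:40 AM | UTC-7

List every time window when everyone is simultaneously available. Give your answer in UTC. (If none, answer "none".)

Yara in UTC: 09:15-10:50, 10:55-11:25, 11:35-14:20 (subtract 5h to convert from UTC+5).
Hamid in UTC: 09:20-14:40 (add 7h to convert from UTC-7).
Yara ∩ Hamid: 09:20-10:50, 10:55-11:25, 11:35-14:20.

09:20-10:50, 10:55-11:25, 11:35-14:20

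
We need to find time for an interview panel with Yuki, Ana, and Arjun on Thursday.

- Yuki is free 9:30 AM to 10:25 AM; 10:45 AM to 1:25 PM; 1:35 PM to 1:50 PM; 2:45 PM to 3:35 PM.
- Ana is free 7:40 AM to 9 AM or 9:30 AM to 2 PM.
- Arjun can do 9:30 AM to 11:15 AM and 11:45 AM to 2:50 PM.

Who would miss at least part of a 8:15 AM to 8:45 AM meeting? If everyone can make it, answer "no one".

Arjun, Yuki

Yuki: not fully free for 08:15-08:45. Ana: free for 08:15-08:45. Arjun: not fully free for 08:15-08:45.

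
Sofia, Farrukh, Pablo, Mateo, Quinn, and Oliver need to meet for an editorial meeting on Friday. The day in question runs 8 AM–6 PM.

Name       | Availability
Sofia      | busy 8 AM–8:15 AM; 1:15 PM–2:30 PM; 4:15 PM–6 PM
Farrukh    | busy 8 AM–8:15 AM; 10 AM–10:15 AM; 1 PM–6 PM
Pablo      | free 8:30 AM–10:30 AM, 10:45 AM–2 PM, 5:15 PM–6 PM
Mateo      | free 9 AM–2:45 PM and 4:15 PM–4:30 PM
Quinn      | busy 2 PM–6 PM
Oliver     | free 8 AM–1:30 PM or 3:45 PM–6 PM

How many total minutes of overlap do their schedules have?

Sofia free: 08:15-13:15, 14:30-16:15 (invert busy blocks within the working day).
Farrukh free: 08:15-10:00, 10:15-13:00 (invert busy blocks within the working day).
Pablo free: 08:30-10:30, 10:45-14:00, 17:15-18:00.
Mateo free: 09:00-14:45, 16:15-16:30.
Quinn free: 08:00-14:00 (invert busy blocks within the working day).
Oliver free: 08:00-13:30, 15:45-18:00.
Sofia ∩ Farrukh: 08:15-10:00, 10:15-13:00.
Sofia ∩ Farrukh ∩ Pablo: 08:30-10:00, 10:15-10:30, 10:45-13:00.
Sofia ∩ Farrukh ∩ Pablo ∩ Mateo: 09:00-10:00, 10:15-10:30, 10:45-13:00.
Sofia ∩ Farrukh ∩ Pablo ∩ Mateo ∩ Quinn: 09:00-10:00, 10:15-10:30, 10:45-13:00.
Sofia ∩ Farrukh ∩ Pablo ∩ Mateo ∩ Quinn ∩ Oliver: 09:00-10:00, 10:15-10:30, 10:45-13:00.
Summing the common windows: 60 + 15 + 135 = 210 minutes.

210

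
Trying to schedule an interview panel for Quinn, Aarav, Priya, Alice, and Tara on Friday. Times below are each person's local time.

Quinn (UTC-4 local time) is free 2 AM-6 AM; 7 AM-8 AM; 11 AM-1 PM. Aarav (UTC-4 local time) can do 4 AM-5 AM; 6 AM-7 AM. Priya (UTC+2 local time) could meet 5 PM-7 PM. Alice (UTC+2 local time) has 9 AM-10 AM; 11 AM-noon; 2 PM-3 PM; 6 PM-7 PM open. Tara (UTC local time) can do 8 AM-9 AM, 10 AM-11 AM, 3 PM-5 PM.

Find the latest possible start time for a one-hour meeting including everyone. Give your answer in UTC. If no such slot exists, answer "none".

none

Quinn in UTC: 06:00-10:00, 11:00-12:00, 15:00-17:00 (add 4h to convert from UTC-4).
Aarav in UTC: 08:00-09:00, 10:00-11:00 (add 4h to convert from UTC-4).
Priya in UTC: 15:00-17:00 (subtract 2h to convert from UTC+2).
Alice in UTC: 07:00-08:00, 09:00-10:00, 12:00-13:00, 16:00-17:00 (subtract 2h to convert from UTC+2).
Tara in UTC: 08:00-09:00, 10:00-11:00, 15:00-17:00.
Quinn ∩ Aarav: 08:00-09:00.
Quinn ∩ Aarav ∩ Priya: ∅.
Quinn ∩ Aarav ∩ Priya ∩ Alice: ∅.
Quinn ∩ Aarav ∩ Priya ∩ Alice ∩ Tara: ∅.
There is no time when everyone is free.
No common window is at least 60 minutes long.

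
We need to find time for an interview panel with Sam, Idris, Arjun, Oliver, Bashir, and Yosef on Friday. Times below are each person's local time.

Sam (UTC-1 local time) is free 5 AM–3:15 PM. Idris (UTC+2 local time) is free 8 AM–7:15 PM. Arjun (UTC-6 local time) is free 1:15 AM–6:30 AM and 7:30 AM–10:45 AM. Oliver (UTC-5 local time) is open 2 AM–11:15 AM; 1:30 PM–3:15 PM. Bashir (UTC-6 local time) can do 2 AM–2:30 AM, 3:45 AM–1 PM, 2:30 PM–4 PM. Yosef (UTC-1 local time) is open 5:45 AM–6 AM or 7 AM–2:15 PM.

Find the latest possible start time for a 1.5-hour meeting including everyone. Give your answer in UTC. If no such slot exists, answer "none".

13:45

Sam in UTC: 06:00-16:15 (add 1h to convert from UTC-1).
Idris in UTC: 06:00-17:15 (subtract 2h to convert from UTC+2).
Arjun in UTC: 07:15-12:30, 13:30-16:45 (add 6h to convert from UTC-6).
Oliver in UTC: 07:00-16:15, 18:30-20:15 (add 5h to convert from UTC-5).
Bashir in UTC: 08:00-08:30, 09:45-19:00, 20:30-22:00 (add 6h to convert from UTC-6).
Yosef in UTC: 06:45-07:00, 08:00-15:15 (add 1h to convert from UTC-1).
Sam ∩ Idris: 06:00-16:15.
Sam ∩ Idris ∩ Arjun: 07:15-12:30, 13:30-16:15.
Sam ∩ Idris ∩ Arjun ∩ Oliver: 07:15-12:30, 13:30-16:15.
Sam ∩ Idris ∩ Arjun ∩ Oliver ∩ Bashir: 08:00-08:30, 09:45-12:30, 13:30-16:15.
Sam ∩ Idris ∩ Arjun ∩ Oliver ∩ Bashir ∩ Yosef: 08:00-08:30, 09:45-12:30, 13:30-15:15.
Those are the intersection windows.
The last common window of at least 90 minutes is 13:30-15:15; a 90-minute meeting can start as late as 13:45 and still end by 15:15.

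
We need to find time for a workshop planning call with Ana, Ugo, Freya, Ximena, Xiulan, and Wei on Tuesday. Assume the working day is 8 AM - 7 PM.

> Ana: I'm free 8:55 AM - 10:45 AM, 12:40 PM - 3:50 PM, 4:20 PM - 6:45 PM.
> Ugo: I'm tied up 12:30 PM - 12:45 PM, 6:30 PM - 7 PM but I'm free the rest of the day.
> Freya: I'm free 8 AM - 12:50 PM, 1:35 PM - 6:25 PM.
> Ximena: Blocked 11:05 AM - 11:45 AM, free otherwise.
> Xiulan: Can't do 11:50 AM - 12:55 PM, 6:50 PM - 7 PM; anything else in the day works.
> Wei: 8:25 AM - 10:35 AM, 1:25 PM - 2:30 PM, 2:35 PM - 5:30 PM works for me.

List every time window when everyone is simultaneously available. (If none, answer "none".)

08:55-10:35, 13:35-14:30, 14:35-15:50, 16:20-17:30

Ana free: 08:55-10:45, 12:40-15:50, 16:20-18:45.
Ugo free: 08:00-12:30, 12:45-18:30 (invert busy blocks within the working day).
Freya free: 08:00-12:50, 13:35-18:25.
Ximena free: 08:00-11:05, 11:45-19:00 (invert busy blocks within the working day).
Xiulan free: 08:00-11:50, 12:55-18:50 (invert busy blocks within the working day).
Wei free: 08:25-10:35, 13:25-14:30, 14:35-17:30.
Ana ∩ Ugo: 08:55-10:45, 12:45-15:50, 16:20-18:30.
Ana ∩ Ugo ∩ Freya: 08:55-10:45, 12:45-12:50, 13:35-15:50, 16:20-18:25.
Ana ∩ Ugo ∩ Freya ∩ Ximena: 08:55-10:45, 12:45-12:50, 13:35-15:50, 16:20-18:25.
Ana ∩ Ugo ∩ Freya ∩ Ximena ∩ Xiulan: 08:55-10:45, 13:35-15:50, 16:20-18:25.
Ana ∩ Ugo ∩ Freya ∩ Ximena ∩ Xiulan ∩ Wei: 08:55-10:35, 13:35-14:30, 14:35-15:50, 16:20-17:30.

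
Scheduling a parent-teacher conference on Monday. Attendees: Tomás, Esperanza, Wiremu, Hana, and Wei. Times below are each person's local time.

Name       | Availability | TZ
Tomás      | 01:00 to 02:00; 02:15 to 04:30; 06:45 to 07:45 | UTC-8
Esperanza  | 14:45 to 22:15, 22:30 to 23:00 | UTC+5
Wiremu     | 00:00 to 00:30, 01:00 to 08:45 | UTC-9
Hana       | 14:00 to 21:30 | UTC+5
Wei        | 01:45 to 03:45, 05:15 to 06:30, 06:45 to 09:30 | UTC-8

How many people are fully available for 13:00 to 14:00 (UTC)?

3

Tomás in UTC: 09:00-10:00, 10:15-12:30, 14:45-15:45 (add 8h to convert from UTC-8).
Esperanza in UTC: 09:45-17:15, 17:30-18:00 (subtract 5h to convert from UTC+5).
Wiremu in UTC: 09:00-09:30, 10:00-17:45 (add 9h to convert from UTC-9).
Hana in UTC: 09:00-16:30 (subtract 5h to convert from UTC+5).
Wei in UTC: 09:45-11:45, 13:15-14:30, 14:45-17:30 (add 8h to convert from UTC-8).
Esperanza, Wiremu, and Hana can make the full 13:00-14:00 slot — that's 3.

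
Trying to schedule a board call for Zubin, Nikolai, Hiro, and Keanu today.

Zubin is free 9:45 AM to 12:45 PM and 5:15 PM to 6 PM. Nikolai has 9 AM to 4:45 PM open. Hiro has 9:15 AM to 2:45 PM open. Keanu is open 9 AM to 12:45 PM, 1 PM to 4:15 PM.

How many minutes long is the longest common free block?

Zubin ∩ Nikolai: 09:45-12:45.
Zubin ∩ Nikolai ∩ Hiro: 09:45-12:45.
Zubin ∩ Nikolai ∩ Hiro ∩ Keanu: 09:45-12:45.
So the common availability across everyone is 09:45-12:45.
The longest is 09:45-12:45 at 180 minutes.

180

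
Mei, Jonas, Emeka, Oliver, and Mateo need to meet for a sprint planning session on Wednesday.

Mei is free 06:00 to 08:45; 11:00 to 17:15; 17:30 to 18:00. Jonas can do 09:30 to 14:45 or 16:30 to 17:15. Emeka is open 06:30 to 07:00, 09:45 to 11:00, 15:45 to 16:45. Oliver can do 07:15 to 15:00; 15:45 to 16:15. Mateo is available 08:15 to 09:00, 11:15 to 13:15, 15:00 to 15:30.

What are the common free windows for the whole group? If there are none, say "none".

Mei ∩ Jonas: 11:00-14:45, 16:30-17:15.
Mei ∩ Jonas ∩ Emeka: 16:30-16:45.
Mei ∩ Jonas ∩ Emeka ∩ Oliver: ∅.
Mei ∩ Jonas ∩ Emeka ∩ Oliver ∩ Mateo: ∅.
There is no time when everyone is free.

none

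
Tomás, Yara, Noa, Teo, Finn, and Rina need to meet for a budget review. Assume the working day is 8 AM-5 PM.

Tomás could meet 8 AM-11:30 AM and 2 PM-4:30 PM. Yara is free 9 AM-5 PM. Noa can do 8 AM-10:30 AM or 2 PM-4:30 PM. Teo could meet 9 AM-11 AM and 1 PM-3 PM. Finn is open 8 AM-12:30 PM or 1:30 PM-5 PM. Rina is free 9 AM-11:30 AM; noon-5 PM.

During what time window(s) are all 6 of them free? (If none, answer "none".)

09:00-10:30, 14:00-15:00

Tomás ∩ Yara: 09:00-11:30, 14:00-16:30.
Tomás ∩ Yara ∩ Noa: 09:00-10:30, 14:00-16:30.
Tomás ∩ Yara ∩ Noa ∩ Teo: 09:00-10:30, 14:00-15:00.
Tomás ∩ Yara ∩ Noa ∩ Teo ∩ Finn: 09:00-10:30, 14:00-15:00.
Tomás ∩ Yara ∩ Noa ∩ Teo ∩ Finn ∩ Rina: 09:00-10:30, 14:00-15:00.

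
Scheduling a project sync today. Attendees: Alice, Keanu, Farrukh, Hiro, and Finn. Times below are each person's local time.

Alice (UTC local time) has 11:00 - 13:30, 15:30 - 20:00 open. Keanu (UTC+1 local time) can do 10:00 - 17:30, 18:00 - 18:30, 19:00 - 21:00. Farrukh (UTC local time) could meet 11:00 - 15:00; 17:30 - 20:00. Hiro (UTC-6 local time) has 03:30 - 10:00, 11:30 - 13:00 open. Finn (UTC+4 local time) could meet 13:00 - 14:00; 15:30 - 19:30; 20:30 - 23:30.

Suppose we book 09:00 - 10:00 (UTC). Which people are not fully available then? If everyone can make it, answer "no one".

Alice, Farrukh, Hiro

Alice in UTC: 11:00-13:30, 15:30-20:00.
Keanu in UTC: 09:00-16:30, 17:00-17:30, 18:00-20:00 (subtract 1h to convert from UTC+1).
Farrukh in UTC: 11:00-15:00, 17:30-20:00.
Hiro in UTC: 09:30-16:00, 17:30-19:00 (add 6h to convert from UTC-6).
Finn in UTC: 09:00-10:00, 11:30-15:30, 16:30-19:30 (subtract 4h to convert from UTC+4).
Alice: not fully free for 09:00-10:00. Keanu: free for 09:00-10:00. Farrukh: not fully free for 09:00-10:00. Hiro: not fully free for 09:00-10:00. Finn: free for 09:00-10:00.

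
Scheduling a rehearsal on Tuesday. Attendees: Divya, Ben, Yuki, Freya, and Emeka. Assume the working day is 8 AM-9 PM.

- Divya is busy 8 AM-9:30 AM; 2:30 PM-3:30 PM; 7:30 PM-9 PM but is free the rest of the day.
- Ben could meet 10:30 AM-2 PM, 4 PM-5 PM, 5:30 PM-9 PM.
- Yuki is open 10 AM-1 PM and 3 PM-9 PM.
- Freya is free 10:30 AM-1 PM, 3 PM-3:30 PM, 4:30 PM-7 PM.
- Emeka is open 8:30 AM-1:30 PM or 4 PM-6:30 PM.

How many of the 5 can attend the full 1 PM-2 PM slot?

2

Divya free: 09:30-14:30, 15:30-19:30 (invert busy blocks within the working day).
Ben free: 10:30-14:00, 16:00-17:00, 17:30-21:00.
Yuki free: 10:00-13:00, 15:00-21:00.
Freya free: 10:30-13:00, 15:00-15:30, 16:30-19:00.
Emeka free: 08:30-13:30, 16:00-18:30.
Divya and Ben can make the full 13:00-14:00 slot — that's 2.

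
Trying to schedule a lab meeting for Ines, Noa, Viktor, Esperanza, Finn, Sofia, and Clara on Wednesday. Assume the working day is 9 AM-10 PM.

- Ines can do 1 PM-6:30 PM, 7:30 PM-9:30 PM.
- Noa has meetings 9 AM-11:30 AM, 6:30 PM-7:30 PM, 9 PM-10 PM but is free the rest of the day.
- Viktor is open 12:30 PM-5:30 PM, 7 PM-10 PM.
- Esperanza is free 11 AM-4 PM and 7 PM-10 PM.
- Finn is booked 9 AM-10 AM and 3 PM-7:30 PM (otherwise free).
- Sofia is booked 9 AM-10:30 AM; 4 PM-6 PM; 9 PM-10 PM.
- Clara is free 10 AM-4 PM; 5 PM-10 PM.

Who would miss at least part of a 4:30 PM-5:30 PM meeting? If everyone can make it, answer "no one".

Clara, Esperanza, Finn, Sofia

Ines free: 13:00-18:30, 19:30-21:30.
Noa free: 11:30-18:30, 19:30-21:00 (invert busy blocks within the working day).
Viktor free: 12:30-17:30, 19:00-22:00.
Esperanza free: 11:00-16:00, 19:00-22:00.
Finn free: 10:00-15:00, 19:30-22:00 (invert busy blocks within the working day).
Sofia free: 10:30-16:00, 18:00-21:00 (invert busy blocks within the working day).
Clara free: 10:00-16:00, 17:00-22:00.
Ines: free for 16:30-17:30. Noa: free for 16:30-17:30. Viktor: free for 16:30-17:30. Esperanza: not fully free for 16:30-17:30. Finn: not fully free for 16:30-17:30. Sofia: not fully free for 16:30-17:30. Clara: not fully free for 16:30-17:30.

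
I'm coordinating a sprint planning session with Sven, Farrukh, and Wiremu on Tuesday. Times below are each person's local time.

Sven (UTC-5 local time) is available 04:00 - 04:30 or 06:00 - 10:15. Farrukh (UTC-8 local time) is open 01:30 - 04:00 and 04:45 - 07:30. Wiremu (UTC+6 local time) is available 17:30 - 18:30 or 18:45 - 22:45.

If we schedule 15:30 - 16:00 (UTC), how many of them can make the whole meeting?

1

Sven in UTC: 09:00-09:30, 11:00-15:15 (add 5h to convert from UTC-5).
Farrukh in UTC: 09:30-12:00, 12:45-15:30 (add 8h to convert from UTC-8).
Wiremu in UTC: 11:30-12:30, 12:45-16:45 (subtract 6h to convert from UTC+6).
Wiremu can make the full 15:30-16:00 slot — that's 1.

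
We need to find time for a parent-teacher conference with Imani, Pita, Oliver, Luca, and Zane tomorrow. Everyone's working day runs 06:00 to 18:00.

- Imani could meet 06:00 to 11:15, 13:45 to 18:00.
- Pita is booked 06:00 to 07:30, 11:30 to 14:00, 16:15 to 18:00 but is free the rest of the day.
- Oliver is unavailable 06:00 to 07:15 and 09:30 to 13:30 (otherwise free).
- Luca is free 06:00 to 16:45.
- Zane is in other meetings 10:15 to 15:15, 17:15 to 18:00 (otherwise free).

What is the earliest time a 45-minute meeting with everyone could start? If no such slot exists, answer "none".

07:30

Imani free: 06:00-11:15, 13:45-18:00.
Pita free: 07:30-11:30, 14:00-16:15 (invert busy blocks within the working day).
Oliver free: 07:15-09:30, 13:30-18:00 (invert busy blocks within the working day).
Luca free: 06:00-16:45.
Zane free: 06:00-10:15, 15:15-17:15 (invert busy blocks within the working day).
Imani ∩ Pita: 07:30-11:15, 14:00-16:15.
Imani ∩ Pita ∩ Oliver: 07:30-09:30, 14:00-16:15.
Imani ∩ Pita ∩ Oliver ∩ Luca: 07:30-09:30, 14:00-16:15.
Imani ∩ Pita ∩ Oliver ∩ Luca ∩ Zane: 07:30-09:30, 15:15-16:15.
The first common window of at least 45 minutes is 07:30-09:30, so the earliest start is 07:30.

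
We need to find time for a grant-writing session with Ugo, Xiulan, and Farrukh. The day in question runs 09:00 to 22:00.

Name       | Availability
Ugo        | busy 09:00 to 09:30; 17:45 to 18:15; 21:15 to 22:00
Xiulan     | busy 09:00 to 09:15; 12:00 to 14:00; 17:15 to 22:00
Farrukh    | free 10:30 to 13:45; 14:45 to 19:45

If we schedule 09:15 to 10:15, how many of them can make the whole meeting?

1

Ugo free: 09:30-17:45, 18:15-21:15 (invert busy blocks within the working day).
Xiulan free: 09:15-12:00, 14:00-17:15 (invert busy blocks within the working day).
Farrukh free: 10:30-13:45, 14:45-19:45.
Xiulan can make the full 09:15-10:15 slot — that's 1.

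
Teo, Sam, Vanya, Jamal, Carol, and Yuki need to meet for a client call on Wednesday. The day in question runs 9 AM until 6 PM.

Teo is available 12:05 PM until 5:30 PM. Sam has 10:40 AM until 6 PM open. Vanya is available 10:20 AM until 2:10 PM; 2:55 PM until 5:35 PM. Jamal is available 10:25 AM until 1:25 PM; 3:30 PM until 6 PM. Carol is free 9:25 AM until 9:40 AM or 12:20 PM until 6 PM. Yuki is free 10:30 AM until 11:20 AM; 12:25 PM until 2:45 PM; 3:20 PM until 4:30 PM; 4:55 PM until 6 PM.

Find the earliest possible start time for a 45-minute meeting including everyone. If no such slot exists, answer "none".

Teo ∩ Sam: 12:05-17:30.
Teo ∩ Sam ∩ Vanya: 12:05-14:10, 14:55-17:30.
Teo ∩ Sam ∩ Vanya ∩ Jamal: 12:05-13:25, 15:30-17:30.
Teo ∩ Sam ∩ Vanya ∩ Jamal ∩ Carol: 12:20-13:25, 15:30-17:30.
Teo ∩ Sam ∩ Vanya ∩ Jamal ∩ Carol ∩ Yuki: 12:25-13:25, 15:30-16:30, 16:55-17:30.
Those are the intersection windows.
The first common window of at least 45 minutes is 12:25-13:25, so the earliest start is 12:25.

12:25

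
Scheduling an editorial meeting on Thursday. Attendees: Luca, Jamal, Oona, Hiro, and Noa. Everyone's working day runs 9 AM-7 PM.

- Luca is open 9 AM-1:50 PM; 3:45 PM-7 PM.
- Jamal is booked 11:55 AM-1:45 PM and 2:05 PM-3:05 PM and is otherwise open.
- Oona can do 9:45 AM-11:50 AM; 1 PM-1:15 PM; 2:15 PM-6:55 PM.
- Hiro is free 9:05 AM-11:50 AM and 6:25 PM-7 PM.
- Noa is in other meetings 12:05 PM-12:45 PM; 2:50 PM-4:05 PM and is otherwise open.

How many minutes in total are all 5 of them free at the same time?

Luca free: 09:00-13:50, 15:45-19:00.
Jamal free: 09:00-11:55, 13:45-14:05, 15:05-19:00 (invert busy blocks within the working day).
Oona free: 09:45-11:50, 13:00-13:15, 14:15-18:55.
Hiro free: 09:05-11:50, 18:25-19:00.
Noa free: 09:00-12:05, 12:45-14:50, 16:05-19:00 (invert busy blocks within the working day).
Luca ∩ Jamal: 09:00-11:55, 13:45-13:50, 15:45-19:00.
Luca ∩ Jamal ∩ Oona: 09:45-11:50, 15:45-18:55.
Luca ∩ Jamal ∩ Oona ∩ Hiro: 09:45-11:50, 18:25-18:55.
Luca ∩ Jamal ∩ Oona ∩ Hiro ∩ Noa: 09:45-11:50, 18:25-18:55.
Summing the common windows: 125 + 30 = 155 minutes.

155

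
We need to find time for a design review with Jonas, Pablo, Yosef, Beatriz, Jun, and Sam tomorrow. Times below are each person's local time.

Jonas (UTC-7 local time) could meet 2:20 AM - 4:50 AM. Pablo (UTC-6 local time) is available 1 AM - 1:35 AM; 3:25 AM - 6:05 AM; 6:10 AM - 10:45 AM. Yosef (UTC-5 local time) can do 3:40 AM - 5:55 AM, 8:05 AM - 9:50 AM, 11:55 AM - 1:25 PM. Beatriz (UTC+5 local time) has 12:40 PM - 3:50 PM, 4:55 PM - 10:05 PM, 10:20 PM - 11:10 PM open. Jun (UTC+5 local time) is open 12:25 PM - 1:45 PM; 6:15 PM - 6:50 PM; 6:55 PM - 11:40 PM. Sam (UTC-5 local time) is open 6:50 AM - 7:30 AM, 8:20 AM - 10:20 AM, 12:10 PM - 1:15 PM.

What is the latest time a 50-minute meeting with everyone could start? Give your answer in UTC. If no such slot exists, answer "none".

none

Jonas in UTC: 09:20-11:50 (add 7h to convert from UTC-7).
Pablo in UTC: 07:00-07:35, 09:25-12:05, 12:10-16:45 (add 6h to convert from UTC-6).
Yosef in UTC: 08:40-10:55, 13:05-14:50, 16:55-18:25 (add 5h to convert from UTC-5).
Beatriz in UTC: 07:40-10:50, 11:55-17:05, 17:20-18:10 (subtract 5h to convert from UTC+5).
Jun in UTC: 07:25-08:45, 13:15-13:50, 13:55-18:40 (subtract 5h to convert from UTC+5).
Sam in UTC: 11:50-12:30, 13:20-15:20, 17:10-18:15 (add 5h to convert from UTC-5).
Jonas ∩ Pablo: 09:25-11:50.
Jonas ∩ Pablo ∩ Yosef: 09:25-10:55.
Jonas ∩ Pablo ∩ Yosef ∩ Beatriz: 09:25-10:50.
Jonas ∩ Pablo ∩ Yosef ∩ Beatriz ∩ Jun: ∅.
Jonas ∩ Pablo ∩ Yosef ∩ Beatriz ∩ Jun ∩ Sam: ∅.
There is no time when everyone is free.
No common window is at least 50 minutes long.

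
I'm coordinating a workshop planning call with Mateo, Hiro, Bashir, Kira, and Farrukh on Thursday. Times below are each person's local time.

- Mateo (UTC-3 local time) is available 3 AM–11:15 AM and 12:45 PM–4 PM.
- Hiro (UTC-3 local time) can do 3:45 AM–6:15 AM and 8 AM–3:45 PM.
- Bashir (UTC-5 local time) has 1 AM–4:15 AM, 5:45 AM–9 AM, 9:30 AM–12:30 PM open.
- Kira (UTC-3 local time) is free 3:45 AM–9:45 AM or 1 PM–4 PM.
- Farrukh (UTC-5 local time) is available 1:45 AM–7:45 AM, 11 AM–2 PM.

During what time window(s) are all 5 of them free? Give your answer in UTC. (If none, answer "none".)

06:45-09:15, 11:00-12:45, 16:00-17:30

Mateo in UTC: 06:00-14:15, 15:45-19:00 (add 3h to convert from UTC-3).
Hiro in UTC: 06:45-09:15, 11:00-18:45 (add 3h to convert from UTC-3).
Bashir in UTC: 06:00-09:15, 10:45-14:00, 14:30-17:30 (add 5h to convert from UTC-5).
Kira in UTC: 06:45-12:45, 16:00-19:00 (add 3h to convert from UTC-3).
Farrukh in UTC: 06:45-12:45, 16:00-19:00 (add 5h to convert from UTC-5).
Mateo ∩ Hiro: 06:45-09:15, 11:00-14:15, 15:45-18:45.
Mateo ∩ Hiro ∩ Bashir: 06:45-09:15, 11:00-14:00, 15:45-17:30.
Mateo ∩ Hiro ∩ Bashir ∩ Kira: 06:45-09:15, 11:00-12:45, 16:00-17:30.
Mateo ∩ Hiro ∩ Bashir ∩ Kira ∩ Farrukh: 06:45-09:15, 11:00-12:45, 16:00-17:30.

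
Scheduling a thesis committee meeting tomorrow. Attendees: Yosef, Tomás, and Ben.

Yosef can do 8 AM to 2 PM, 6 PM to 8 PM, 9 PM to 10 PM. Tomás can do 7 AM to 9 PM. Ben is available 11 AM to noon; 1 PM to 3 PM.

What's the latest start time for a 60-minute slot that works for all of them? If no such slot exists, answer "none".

Yosef ∩ Tomás: 08:00-14:00, 18:00-20:00.
Yosef ∩ Tomás ∩ Ben: 11:00-12:00, 13:00-14:00.
The last common window of at least 60 minutes is 13:00-14:00; a 60-minute meeting can start as late as 13:00 and still end by 14:00.

13:00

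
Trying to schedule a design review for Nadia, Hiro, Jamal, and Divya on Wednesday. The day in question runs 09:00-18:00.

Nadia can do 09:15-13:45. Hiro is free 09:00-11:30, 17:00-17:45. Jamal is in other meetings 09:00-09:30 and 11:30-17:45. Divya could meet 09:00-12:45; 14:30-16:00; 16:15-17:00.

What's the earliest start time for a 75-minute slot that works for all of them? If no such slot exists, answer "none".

Nadia free: 09:15-13:45.
Hiro free: 09:00-11:30, 17:00-17:45.
Jamal free: 09:30-11:30, 17:45-18:00 (invert busy blocks within the working day).
Divya free: 09:00-12:45, 14:30-16:00, 16:15-17:00.
Nadia ∩ Hiro: 09:15-11:30.
Nadia ∩ Hiro ∩ Jamal: 09:30-11:30.
Nadia ∩ Hiro ∩ Jamal ∩ Divya: 09:30-11:30.
The first common window of at least 75 minutes is 09:30-11:30, so the earliest start is 09:30.

09:30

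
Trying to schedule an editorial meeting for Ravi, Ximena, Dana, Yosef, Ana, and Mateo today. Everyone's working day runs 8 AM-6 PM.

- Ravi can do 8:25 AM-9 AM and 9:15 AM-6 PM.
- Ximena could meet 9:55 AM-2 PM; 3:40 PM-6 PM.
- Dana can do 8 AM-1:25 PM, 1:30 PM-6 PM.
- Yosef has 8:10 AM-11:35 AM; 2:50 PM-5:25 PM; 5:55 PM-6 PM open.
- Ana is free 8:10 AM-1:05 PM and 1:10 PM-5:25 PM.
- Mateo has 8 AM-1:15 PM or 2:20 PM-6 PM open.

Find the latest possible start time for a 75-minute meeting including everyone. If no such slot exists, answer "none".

Ravi ∩ Ximena: 09:55-14:00, 15:40-18:00.
Ravi ∩ Ximena ∩ Dana: 09:55-13:25, 13:30-14:00, 15:40-18:00.
Ravi ∩ Ximena ∩ Dana ∩ Yosef: 09:55-11:35, 15:40-17:25, 17:55-18:00.
Ravi ∩ Ximena ∩ Dana ∩ Yosef ∩ Ana: 09:55-11:35, 15:40-17:25.
Ravi ∩ Ximena ∩ Dana ∩ Yosef ∩ Ana ∩ Mateo: 09:55-11:35, 15:40-17:25.
The last common window of at least 75 minutes is 15:40-17:25; a 75-minute meeting can start as late as 16:10 and still end by 17:25.

16:10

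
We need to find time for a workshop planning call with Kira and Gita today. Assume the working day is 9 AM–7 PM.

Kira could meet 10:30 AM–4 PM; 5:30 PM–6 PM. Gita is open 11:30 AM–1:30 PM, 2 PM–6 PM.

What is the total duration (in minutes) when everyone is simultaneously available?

Kira ∩ Gita: 11:30-13:30, 14:00-16:00, 17:30-18:00.
So the common availability across everyone is 11:30-13:30, 14:00-16:00, 17:30-18:00.
Summing the common windows: 120 + 120 + 30 = 270 minutes.

270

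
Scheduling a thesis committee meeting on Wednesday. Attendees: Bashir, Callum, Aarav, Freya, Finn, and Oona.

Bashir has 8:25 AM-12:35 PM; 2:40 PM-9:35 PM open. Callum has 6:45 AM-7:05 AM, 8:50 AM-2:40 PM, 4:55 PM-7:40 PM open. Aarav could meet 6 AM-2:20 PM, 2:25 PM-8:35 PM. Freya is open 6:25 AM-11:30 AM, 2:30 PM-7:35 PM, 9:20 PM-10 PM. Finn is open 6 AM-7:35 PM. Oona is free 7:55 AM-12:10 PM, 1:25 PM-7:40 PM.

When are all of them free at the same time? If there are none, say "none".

Bashir ∩ Callum: 08:50-12:35, 16:55-19:40.
Bashir ∩ Callum ∩ Aarav: 08:50-12:35, 16:55-19:40.
Bashir ∩ Callum ∩ Aarav ∩ Freya: 08:50-11:30, 16:55-19:35.
Bashir ∩ Callum ∩ Aarav ∩ Freya ∩ Finn: 08:50-11:30, 16:55-19:35.
Bashir ∩ Callum ∩ Aarav ∩ Freya ∩ Finn ∩ Oona: 08:50-11:30, 16:55-19:35.
Those are the intersection windows.

08:50-11:30, 16:55-19:35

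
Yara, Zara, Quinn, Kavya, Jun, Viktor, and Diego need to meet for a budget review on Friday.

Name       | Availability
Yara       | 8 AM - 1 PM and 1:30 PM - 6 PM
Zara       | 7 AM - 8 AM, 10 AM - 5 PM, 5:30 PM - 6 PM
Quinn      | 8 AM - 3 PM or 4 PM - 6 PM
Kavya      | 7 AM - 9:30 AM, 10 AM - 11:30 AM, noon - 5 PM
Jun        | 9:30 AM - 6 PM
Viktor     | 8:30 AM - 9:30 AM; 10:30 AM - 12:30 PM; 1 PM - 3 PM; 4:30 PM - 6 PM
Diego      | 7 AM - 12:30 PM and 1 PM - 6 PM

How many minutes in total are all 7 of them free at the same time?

210

Yara ∩ Zara: 10:00-13:00, 13:30-17:00, 17:30-18:00.
Yara ∩ Zara ∩ Quinn: 10:00-13:00, 13:30-15:00, 16:00-17:00, 17:30-18:00.
Yara ∩ Zara ∩ Quinn ∩ Kavya: 10:00-11:30, 12:00-13:00, 13:30-15:00, 16:00-17:00.
Yara ∩ Zara ∩ Quinn ∩ Kavya ∩ Jun: 10:00-11:30, 12:00-13:00, 13:30-15:00, 16:00-17:00.
Yara ∩ Zara ∩ Quinn ∩ Kavya ∩ Jun ∩ Viktor: 10:30-11:30, 12:00-12:30, 13:30-15:00, 16:30-17:00.
Yara ∩ Zara ∩ Quinn ∩ Kavya ∩ Jun ∩ Viktor ∩ Diego: 10:30-11:30, 12:00-12:30, 13:30-15:00, 16:30-17:00.
Summing the common windows: 60 + 30 + 90 + 30 = 210 minutes.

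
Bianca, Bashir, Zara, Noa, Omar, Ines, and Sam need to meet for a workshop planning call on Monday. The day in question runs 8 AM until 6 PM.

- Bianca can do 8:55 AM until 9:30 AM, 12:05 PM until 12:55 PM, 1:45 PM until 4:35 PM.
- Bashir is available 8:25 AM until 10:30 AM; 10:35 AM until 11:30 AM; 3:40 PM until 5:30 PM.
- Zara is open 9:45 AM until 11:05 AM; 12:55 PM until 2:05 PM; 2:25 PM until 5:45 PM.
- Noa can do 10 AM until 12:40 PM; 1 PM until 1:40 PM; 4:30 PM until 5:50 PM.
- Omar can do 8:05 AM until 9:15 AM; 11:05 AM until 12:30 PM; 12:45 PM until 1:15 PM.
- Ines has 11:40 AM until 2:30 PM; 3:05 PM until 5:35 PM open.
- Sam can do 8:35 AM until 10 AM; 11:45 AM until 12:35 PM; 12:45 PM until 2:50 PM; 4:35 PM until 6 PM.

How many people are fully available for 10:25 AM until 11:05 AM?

2

Zara and Noa can make the full 10:25-11:05 slot — that's 2.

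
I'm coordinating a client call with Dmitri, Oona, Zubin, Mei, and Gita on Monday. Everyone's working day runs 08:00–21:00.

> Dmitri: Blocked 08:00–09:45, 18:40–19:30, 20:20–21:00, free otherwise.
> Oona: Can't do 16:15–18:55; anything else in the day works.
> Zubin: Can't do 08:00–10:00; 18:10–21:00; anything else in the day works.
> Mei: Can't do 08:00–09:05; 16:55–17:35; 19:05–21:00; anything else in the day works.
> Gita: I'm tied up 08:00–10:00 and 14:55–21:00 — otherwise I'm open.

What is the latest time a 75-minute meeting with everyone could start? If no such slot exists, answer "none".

Dmitri free: 09:45-18:40, 19:30-20:20 (invert busy blocks within the working day).
Oona free: 08:00-16:15, 18:55-21:00 (invert busy blocks within the working day).
Zubin free: 10:00-18:10 (invert busy blocks within the working day).
Mei free: 09:05-16:55, 17:35-19:05 (invert busy blocks within the working day).
Gita free: 10:00-14:55 (invert busy blocks within the working day).
Dmitri ∩ Oona: 09:45-16:15, 19:30-20:20.
Dmitri ∩ Oona ∩ Zubin: 10:00-16:15.
Dmitri ∩ Oona ∩ Zubin ∩ Mei: 10:00-16:15.
Dmitri ∩ Oona ∩ Zubin ∩ Mei ∩ Gita: 10:00-14:55.
Those are the intersection windows.
The last common window of at least 75 minutes is 10:00-14:55; a 75-minute meeting can start as late as 13:40 and still end by 14:55.

13:40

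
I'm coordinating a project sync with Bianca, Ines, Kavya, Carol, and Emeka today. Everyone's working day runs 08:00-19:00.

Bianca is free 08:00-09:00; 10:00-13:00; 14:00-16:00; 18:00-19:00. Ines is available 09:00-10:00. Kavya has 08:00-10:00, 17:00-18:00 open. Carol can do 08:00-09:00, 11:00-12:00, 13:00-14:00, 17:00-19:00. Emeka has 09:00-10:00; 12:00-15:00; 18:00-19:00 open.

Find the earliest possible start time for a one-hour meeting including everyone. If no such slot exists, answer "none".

Bianca ∩ Ines: ∅.
Bianca ∩ Ines ∩ Kavya: ∅.
Bianca ∩ Ines ∩ Kavya ∩ Carol: ∅.
Bianca ∩ Ines ∩ Kavya ∩ Carol ∩ Emeka: ∅.
There is no time when everyone is free.
No common window is at least 60 minutes long.

none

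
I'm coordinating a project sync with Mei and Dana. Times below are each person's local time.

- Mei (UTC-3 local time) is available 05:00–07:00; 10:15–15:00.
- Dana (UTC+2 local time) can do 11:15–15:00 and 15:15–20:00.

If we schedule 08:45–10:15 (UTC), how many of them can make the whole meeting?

Mei in UTC: 08:00-10:00, 13:15-18:00 (add 3h to convert from UTC-3).
Dana in UTC: 09:15-13:00, 13:15-18:00 (subtract 2h to convert from UTC+2).
nobody can make the full 08:45-10:15 slot — that's 0.

0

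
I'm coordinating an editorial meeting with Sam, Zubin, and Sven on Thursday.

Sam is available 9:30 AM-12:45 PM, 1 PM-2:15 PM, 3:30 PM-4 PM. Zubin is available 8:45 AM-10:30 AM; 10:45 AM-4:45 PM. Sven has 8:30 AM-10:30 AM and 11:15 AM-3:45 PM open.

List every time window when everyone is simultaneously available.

Sam ∩ Zubin: 09:30-10:30, 10:45-12:45, 13:00-14:15, 15:30-16:00.
Sam ∩ Zubin ∩ Sven: 09:30-10:30, 11:15-12:45, 13:00-14:15, 15:30-15:45.
Those are the intersection windows.

09:30-10:30, 11:15-12:45, 13:00-14:15, 15:30-15:45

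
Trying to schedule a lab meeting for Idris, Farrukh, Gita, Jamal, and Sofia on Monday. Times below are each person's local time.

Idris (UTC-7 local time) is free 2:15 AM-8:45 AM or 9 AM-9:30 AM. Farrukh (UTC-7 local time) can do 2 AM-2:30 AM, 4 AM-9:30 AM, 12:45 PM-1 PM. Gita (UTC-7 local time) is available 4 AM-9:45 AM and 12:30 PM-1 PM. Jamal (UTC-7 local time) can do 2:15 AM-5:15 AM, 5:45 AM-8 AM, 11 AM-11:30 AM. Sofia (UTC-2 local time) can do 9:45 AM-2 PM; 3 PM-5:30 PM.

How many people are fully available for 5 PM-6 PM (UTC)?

1

Idris in UTC: 09:15-15:45, 16:00-16:30 (add 7h to convert from UTC-7).
Farrukh in UTC: 09:00-09:30, 11:00-16:30, 19:45-20:00 (add 7h to convert from UTC-7).
Gita in UTC: 11:00-16:45, 19:30-20:00 (add 7h to convert from UTC-7).
Jamal in UTC: 09:15-12:15, 12:45-15:00, 18:00-18:30 (add 7h to convert from UTC-7).
Sofia in UTC: 11:45-16:00, 17:00-19:30 (add 2h to convert from UTC-2).
Sofia can make the full 17:00-18:00 slot — that's 1.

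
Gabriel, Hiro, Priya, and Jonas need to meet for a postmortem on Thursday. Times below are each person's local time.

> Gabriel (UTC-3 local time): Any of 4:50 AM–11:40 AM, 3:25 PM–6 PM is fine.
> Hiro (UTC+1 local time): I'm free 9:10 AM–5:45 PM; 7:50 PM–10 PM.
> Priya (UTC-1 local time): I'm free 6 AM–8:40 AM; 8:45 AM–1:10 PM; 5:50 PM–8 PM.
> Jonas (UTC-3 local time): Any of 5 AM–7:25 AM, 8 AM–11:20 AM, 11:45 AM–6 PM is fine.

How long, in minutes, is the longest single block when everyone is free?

Gabriel in UTC: 07:50-14:40, 18:25-21:00 (add 3h to convert from UTC-3).
Hiro in UTC: 08:10-16:45, 18:50-21:00 (subtract 1h to convert from UTC+1).
Priya in UTC: 07:00-09:40, 09:45-14:10, 18:50-21:00 (add 1h to convert from UTC-1).
Jonas in UTC: 08:00-10:25, 11:00-14:20, 14:45-21:00 (add 3h to convert from UTC-3).
Gabriel ∩ Hiro: 08:10-14:40, 18:50-21:00.
Gabriel ∩ Hiro ∩ Priya: 08:10-09:40, 09:45-14:10, 18:50-21:00.
Gabriel ∩ Hiro ∩ Priya ∩ Jonas: 08:10-09:40, 09:45-10:25, 11:00-14:10, 18:50-21:00.
Those are the intersection windows.
The longest is 11:00-14:10 at 190 minutes.

190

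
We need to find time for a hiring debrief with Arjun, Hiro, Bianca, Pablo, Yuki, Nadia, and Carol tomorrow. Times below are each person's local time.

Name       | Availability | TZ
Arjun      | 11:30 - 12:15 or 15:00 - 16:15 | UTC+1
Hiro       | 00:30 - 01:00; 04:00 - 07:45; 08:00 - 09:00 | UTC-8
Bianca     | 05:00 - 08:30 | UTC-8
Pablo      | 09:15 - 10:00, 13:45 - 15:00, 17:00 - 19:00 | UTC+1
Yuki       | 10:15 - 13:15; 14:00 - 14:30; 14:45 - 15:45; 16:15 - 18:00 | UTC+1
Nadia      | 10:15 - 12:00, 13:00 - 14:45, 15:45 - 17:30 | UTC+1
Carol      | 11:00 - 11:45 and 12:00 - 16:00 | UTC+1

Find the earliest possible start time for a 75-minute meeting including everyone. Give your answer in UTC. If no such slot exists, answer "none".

none

Arjun in UTC: 10:30-11:15, 14:00-15:15 (subtract 1h to convert from UTC+1).
Hiro in UTC: 08:30-09:00, 12:00-15:45, 16:00-17:00 (add 8h to convert from UTC-8).
Bianca in UTC: 13:00-16:30 (add 8h to convert from UTC-8).
Pablo in UTC: 08:15-09:00, 12:45-14:00, 16:00-18:00 (subtract 1h to convert from UTC+1).
Yuki in UTC: 09:15-12:15, 13:00-13:30, 13:45-14:45, 15:15-17:00 (subtract 1h to convert from UTC+1).
Nadia in UTC: 09:15-11:00, 12:00-13:45, 14:45-16:30 (subtract 1h to convert from UTC+1).
Carol in UTC: 10:00-10:45, 11:00-15:00 (subtract 1h to convert from UTC+1).
Arjun ∩ Hiro: 14:00-15:15.
Arjun ∩ Hiro ∩ Bianca: 14:00-15:15.
Arjun ∩ Hiro ∩ Bianca ∩ Pablo: ∅.
Arjun ∩ Hiro ∩ Bianca ∩ Pablo ∩ Yuki: ∅.
Arjun ∩ Hiro ∩ Bianca ∩ Pablo ∩ Yuki ∩ Nadia: ∅.
Arjun ∩ Hiro ∩ Bianca ∩ Pablo ∩ Yuki ∩ Nadia ∩ Carol: ∅.
There is no time when everyone is free.
No common window is at least 75 minutes long.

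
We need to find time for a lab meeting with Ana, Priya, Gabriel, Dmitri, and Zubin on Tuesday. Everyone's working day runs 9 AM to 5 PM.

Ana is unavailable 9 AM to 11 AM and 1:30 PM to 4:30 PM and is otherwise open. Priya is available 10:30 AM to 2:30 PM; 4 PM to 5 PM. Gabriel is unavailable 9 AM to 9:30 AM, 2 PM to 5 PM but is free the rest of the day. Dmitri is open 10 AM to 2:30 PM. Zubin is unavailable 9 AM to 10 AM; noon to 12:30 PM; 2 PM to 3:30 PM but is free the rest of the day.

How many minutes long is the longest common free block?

Ana free: 11:00-13:30, 16:30-17:00 (invert busy blocks within the working day).
Priya free: 10:30-14:30, 16:00-17:00.
Gabriel free: 09:30-14:00 (invert busy blocks within the working day).
Dmitri free: 10:00-14:30.
Zubin free: 10:00-12:00, 12:30-14:00, 15:30-17:00 (invert busy blocks within the working day).
Ana ∩ Priya: 11:00-13:30, 16:30-17:00.
Ana ∩ Priya ∩ Gabriel: 11:00-13:30.
Ana ∩ Priya ∩ Gabriel ∩ Dmitri: 11:00-13:30.
Ana ∩ Priya ∩ Gabriel ∩ Dmitri ∩ Zubin: 11:00-12:00, 12:30-13:30.
The longest is 11:00-12:00 at 60 minutes.

60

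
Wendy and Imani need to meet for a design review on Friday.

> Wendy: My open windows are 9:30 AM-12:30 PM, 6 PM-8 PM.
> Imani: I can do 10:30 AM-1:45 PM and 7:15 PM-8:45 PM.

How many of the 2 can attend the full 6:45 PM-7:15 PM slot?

1

Wendy can make the full 18:45-19:15 slot — that's 1.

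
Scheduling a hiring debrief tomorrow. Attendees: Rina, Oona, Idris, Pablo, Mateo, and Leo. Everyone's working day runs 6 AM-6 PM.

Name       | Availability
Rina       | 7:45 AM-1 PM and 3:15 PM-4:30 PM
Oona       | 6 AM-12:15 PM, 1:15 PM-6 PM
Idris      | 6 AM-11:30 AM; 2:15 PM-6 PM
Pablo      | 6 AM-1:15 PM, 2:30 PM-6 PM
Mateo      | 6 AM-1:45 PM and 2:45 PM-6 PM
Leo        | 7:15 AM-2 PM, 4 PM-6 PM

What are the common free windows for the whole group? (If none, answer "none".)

Rina ∩ Oona: 07:45-12:15, 15:15-16:30.
Rina ∩ Oona ∩ Idris: 07:45-11:30, 15:15-16:30.
Rina ∩ Oona ∩ Idris ∩ Pablo: 07:45-11:30, 15:15-16:30.
Rina ∩ Oona ∩ Idris ∩ Pablo ∩ Mateo: 07:45-11:30, 15:15-16:30.
Rina ∩ Oona ∩ Idris ∩ Pablo ∩ Mateo ∩ Leo: 07:45-11:30, 16:00-16:30.
So the common availability across everyone is 07:45-11:30, 16:00-16:30.

07:45-11:30, 16:00-16:30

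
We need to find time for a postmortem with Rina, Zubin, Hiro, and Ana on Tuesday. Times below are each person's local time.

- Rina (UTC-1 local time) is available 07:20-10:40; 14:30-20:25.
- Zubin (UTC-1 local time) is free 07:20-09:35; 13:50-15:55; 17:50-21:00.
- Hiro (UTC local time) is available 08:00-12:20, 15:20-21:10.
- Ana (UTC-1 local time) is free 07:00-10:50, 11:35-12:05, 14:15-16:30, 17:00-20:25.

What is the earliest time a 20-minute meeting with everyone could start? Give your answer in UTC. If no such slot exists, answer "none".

Rina in UTC: 08:20-11:40, 15:30-21:25 (add 1h to convert from UTC-1).
Zubin in UTC: 08:20-10:35, 14:50-16:55, 18:50-22:00 (add 1h to convert from UTC-1).
Hiro in UTC: 08:00-12:20, 15:20-21:10.
Ana in UTC: 08:00-11:50, 12:35-13:05, 15:15-17:30, 18:00-21:25 (add 1h to convert from UTC-1).
Rina ∩ Zubin: 08:20-10:35, 15:30-16:55, 18:50-21:25.
Rina ∩ Zubin ∩ Hiro: 08:20-10:35, 15:30-16:55, 18:50-21:10.
Rina ∩ Zubin ∩ Hiro ∩ Ana: 08:20-10:35, 15:30-16:55, 18:50-21:10.
The first common window of at least 20 minutes is 08:20-10:35, so the earliest start is 08:20.

08:20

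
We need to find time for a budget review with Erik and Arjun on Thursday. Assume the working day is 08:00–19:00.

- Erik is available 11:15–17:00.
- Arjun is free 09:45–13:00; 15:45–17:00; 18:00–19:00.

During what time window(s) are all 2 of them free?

11:15-13:00, 15:45-17:00

Erik ∩ Arjun: 11:15-13:00, 15:45-17:00.
So the common availability across everyone is 11:15-13:00, 15:45-17:00.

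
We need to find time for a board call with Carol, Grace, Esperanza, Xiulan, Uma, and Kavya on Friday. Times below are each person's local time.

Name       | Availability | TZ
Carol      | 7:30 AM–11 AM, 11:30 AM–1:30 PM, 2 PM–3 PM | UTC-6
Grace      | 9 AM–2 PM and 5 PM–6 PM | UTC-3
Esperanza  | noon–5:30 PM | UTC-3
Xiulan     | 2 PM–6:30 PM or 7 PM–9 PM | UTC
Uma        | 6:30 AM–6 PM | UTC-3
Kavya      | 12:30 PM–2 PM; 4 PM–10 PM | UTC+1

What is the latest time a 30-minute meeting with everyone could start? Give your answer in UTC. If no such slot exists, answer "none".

Carol in UTC: 13:30-17:00, 17:30-19:30, 20:00-21:00 (add 6h to convert from UTC-6).
Grace in UTC: 12:00-17:00, 20:00-21:00 (add 3h to convert from UTC-3).
Esperanza in UTC: 15:00-20:30 (add 3h to convert from UTC-3).
Xiulan in UTC: 14:00-18:30, 19:00-21:00.
Uma in UTC: 09:30-21:00 (add 3h to convert from UTC-3).
Kavya in UTC: 11:30-13:00, 15:00-21:00 (subtract 1h to convert from UTC+1).
Carol ∩ Grace: 13:30-17:00, 20:00-21:00.
Carol ∩ Grace ∩ Esperanza: 15:00-17:00, 20:00-20:30.
Carol ∩ Grace ∩ Esperanza ∩ Xiulan: 15:00-17:00, 20:00-20:30.
Carol ∩ Grace ∩ Esperanza ∩ Xiulan ∩ Uma: 15:00-17:00, 20:00-20:30.
Carol ∩ Grace ∩ Esperanza ∩ Xiulan ∩ Uma ∩ Kavya: 15:00-17:00, 20:00-20:30.
The last common window of at least 30 minutes is 20:00-20:30; a 30-minute meeting can start as late as 20:00 and still end by 20:30.

20:00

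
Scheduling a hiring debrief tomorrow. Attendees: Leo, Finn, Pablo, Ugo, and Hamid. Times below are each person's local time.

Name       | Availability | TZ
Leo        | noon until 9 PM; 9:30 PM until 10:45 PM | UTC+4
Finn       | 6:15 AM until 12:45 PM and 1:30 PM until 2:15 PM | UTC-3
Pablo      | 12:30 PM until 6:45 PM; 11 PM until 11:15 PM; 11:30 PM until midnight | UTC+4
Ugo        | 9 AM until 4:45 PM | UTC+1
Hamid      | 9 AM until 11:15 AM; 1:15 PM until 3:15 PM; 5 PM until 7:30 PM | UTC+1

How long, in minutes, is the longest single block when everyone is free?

120

Leo in UTC: 08:00-17:00, 17:30-18:45 (subtract 4h to convert from UTC+4).
Finn in UTC: 09:15-15:45, 16:30-17:15 (add 3h to convert from UTC-3).
Pablo in UTC: 08:30-14:45, 19:00-19:15, 19:30-20:00 (subtract 4h to convert from UTC+4).
Ugo in UTC: 08:00-15:45 (subtract 1h to convert from UTC+1).
Hamid in UTC: 08:00-10:15, 12:15-14:15, 16:00-18:30 (subtract 1h to convert from UTC+1).
Leo ∩ Finn: 09:15-15:45, 16:30-17:00.
Leo ∩ Finn ∩ Pablo: 09:15-14:45.
Leo ∩ Finn ∩ Pablo ∩ Ugo: 09:15-14:45.
Leo ∩ Finn ∩ Pablo ∩ Ugo ∩ Hamid: 09:15-10:15, 12:15-14:15.
The longest is 12:15-14:15 at 120 minutes.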